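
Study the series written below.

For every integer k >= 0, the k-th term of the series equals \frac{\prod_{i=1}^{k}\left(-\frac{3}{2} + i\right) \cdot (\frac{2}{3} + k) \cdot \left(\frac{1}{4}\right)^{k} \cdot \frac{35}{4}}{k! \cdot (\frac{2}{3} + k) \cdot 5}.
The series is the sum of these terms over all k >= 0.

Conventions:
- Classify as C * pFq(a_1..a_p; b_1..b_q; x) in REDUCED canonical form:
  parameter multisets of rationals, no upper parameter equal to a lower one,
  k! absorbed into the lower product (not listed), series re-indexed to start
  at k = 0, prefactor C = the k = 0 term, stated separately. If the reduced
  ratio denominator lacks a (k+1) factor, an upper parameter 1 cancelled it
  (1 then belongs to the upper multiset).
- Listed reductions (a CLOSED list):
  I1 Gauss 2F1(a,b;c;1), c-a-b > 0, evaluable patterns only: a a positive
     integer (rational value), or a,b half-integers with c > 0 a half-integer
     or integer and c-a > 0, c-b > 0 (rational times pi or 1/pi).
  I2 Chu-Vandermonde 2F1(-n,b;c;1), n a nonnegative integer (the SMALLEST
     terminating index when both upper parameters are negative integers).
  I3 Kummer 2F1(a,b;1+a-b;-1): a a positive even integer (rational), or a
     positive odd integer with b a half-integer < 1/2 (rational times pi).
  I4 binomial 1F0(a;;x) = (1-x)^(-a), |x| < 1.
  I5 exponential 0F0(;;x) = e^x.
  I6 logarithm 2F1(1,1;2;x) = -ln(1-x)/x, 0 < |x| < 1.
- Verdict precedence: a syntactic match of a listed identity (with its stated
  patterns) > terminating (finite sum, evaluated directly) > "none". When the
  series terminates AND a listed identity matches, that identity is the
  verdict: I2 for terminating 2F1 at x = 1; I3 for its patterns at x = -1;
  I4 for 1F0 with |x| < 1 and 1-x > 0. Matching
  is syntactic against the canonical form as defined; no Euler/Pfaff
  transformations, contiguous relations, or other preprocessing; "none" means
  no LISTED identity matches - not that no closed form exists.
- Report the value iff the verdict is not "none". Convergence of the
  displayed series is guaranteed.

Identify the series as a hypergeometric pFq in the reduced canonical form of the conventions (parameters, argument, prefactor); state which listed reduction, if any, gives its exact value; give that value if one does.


The series (x = \frac{1}{4}) is 1F0: upper {-\frac{1}{2}}, lower {-}, prefactor \frac{7}{4}. Verdict (x = \frac{1}{4}): the I4 binomial reduction applies (the 1F0 binomial series: exponent 1/2, x = \frac{1}{4}). Value: \frac{7}{4} \cdot \left(\frac{3}{4}\right)^{\frac{1}{2}}.

Structural cue: t_0 = \frac{7}{4} here, and the factor k + 2/3 cancels (top and bottom), leaving C = 7/4, x = 1/4.
Step ratio: r(k) = \frac{1}{4} * (k-\frac{1}{2}) / [(k+1)] - rational; roots negated = parameters, x = \frac{1}{4}, C = \frac{7}{4}.


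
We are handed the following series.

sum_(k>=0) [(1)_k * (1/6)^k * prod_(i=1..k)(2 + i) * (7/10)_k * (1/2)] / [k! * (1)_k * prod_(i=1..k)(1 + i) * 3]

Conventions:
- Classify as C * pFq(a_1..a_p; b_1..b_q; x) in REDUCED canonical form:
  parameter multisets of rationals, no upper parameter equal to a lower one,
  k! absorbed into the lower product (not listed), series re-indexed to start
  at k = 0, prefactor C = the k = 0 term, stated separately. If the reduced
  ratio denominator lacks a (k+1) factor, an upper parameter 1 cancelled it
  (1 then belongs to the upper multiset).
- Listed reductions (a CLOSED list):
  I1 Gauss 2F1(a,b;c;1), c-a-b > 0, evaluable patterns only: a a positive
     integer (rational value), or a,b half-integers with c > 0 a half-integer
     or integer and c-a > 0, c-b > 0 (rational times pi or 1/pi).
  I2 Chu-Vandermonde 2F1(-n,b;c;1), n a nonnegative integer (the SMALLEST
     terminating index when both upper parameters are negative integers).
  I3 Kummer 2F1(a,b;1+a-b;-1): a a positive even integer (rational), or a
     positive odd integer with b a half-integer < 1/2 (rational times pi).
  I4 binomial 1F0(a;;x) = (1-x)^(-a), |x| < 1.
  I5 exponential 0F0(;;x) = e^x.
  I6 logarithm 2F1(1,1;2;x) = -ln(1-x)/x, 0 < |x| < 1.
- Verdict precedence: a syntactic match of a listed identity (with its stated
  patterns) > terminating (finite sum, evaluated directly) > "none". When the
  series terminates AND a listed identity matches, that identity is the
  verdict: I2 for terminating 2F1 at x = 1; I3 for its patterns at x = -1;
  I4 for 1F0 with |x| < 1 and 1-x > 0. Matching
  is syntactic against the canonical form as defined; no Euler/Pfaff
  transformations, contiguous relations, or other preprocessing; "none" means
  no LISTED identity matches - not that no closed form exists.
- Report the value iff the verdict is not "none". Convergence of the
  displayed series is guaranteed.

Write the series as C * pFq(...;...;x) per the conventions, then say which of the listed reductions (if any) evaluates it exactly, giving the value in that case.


This is 1/6 * 2F1(7/10, 3; 2; 1/6) in reduced canonical form. Verdict: none (x = 1/6): each listed identity misses the multisets {7/10, 3} ; {2}.

The tell: t_0 being 1/6, the constant factors (C = 1/6) combine into one prefactor.
Step ratio: r(k) = (1/6) * (k+7/10) (k+3) / [(k+2) (k+1)] - rational in k, leading ratio (1/6); with t_0 = 1/6, classification follows.


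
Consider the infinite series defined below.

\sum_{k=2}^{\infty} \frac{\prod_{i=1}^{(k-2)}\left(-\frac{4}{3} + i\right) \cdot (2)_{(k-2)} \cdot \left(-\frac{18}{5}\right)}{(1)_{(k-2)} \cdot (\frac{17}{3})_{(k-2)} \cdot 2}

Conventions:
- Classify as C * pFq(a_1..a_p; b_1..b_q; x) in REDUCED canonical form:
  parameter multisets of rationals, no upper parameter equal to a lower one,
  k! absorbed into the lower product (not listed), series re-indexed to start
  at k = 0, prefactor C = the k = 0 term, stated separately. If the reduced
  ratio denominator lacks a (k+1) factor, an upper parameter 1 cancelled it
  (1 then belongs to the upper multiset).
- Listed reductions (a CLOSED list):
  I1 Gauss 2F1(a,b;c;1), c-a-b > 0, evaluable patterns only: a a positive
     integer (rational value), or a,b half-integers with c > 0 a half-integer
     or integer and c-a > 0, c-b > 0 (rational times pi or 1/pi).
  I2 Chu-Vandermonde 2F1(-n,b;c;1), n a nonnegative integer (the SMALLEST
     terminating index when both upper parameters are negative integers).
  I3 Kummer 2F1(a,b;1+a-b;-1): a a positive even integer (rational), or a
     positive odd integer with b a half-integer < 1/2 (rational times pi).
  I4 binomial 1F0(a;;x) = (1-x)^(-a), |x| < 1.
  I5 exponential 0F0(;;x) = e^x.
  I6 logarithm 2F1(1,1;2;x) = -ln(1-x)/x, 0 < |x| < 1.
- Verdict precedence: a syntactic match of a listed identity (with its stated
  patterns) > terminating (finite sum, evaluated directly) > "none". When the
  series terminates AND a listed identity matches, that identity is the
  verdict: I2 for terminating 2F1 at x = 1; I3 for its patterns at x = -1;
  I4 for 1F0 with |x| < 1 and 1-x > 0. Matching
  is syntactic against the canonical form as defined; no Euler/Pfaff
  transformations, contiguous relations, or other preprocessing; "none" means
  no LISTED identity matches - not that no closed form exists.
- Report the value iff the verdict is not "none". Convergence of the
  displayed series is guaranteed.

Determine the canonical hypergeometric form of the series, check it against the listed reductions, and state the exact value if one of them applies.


This is -\frac{9}{5} * 2F1(-\frac{1}{3}, 2; \frac{17}{3}; 1) in reduced canonical form. Verdict: Gauss (I1, integer-parameter pattern) fires (x = 1: the Gamma ratio telescopes since c-a-b = 4 > 0 and a = 2 in Z>0). Its exact value is -\frac{77}{50}.

Key observation: from the first term -\frac{9}{5}: (1)_k (C = -9/5, x = 1) is k! itself.
Ratio: r(k) = 1 * (k-\frac{1}{3}) (k+2) / [(k+\frac{17}{3}) (k+1)] ; factor over Q: parameters, x = 1, and C = -\frac{9}{5}.


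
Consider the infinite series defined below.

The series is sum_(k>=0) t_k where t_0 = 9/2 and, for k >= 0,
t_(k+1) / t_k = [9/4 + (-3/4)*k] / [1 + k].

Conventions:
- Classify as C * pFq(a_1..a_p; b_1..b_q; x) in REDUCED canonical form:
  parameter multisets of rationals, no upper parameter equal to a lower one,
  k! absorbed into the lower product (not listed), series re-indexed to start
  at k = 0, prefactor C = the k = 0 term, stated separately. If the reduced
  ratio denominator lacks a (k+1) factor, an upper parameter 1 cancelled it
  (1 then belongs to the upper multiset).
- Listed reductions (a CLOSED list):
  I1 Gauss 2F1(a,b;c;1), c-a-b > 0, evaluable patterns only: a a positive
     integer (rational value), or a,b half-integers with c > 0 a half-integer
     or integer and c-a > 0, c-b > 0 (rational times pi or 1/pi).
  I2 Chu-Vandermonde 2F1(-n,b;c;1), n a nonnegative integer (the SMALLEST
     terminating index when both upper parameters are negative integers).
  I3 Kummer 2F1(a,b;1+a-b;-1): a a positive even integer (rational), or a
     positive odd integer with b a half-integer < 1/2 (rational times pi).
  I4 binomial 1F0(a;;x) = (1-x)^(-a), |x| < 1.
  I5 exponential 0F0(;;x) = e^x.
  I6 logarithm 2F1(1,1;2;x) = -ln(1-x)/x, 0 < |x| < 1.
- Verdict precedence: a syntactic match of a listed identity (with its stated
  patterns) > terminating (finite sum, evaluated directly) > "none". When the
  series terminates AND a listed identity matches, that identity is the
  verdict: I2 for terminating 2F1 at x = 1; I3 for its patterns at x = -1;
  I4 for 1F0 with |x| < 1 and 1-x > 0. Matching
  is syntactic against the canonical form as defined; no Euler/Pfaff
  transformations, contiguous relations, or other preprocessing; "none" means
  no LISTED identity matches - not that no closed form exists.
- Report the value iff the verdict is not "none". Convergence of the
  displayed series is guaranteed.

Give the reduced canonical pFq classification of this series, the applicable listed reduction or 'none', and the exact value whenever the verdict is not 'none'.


First insight: from the first term 9/2: roots of the ratio polynomials (C = 9/2, x = -3/4) are the negated parameters.
Ratio: r(k) = (-3/4) * (k-3) / [(k+1)] - rational in k, leading ratio (-3/4); with t_0 = 9/2, classification follows.

This is 9/2 * 1F0(-3; -; -3/4) in reduced canonical form. Verdict: the I4 binomial reduction matches (the 1F0 binomial series: exponent 3, x = -3/4). Its exact value is 3087/128.


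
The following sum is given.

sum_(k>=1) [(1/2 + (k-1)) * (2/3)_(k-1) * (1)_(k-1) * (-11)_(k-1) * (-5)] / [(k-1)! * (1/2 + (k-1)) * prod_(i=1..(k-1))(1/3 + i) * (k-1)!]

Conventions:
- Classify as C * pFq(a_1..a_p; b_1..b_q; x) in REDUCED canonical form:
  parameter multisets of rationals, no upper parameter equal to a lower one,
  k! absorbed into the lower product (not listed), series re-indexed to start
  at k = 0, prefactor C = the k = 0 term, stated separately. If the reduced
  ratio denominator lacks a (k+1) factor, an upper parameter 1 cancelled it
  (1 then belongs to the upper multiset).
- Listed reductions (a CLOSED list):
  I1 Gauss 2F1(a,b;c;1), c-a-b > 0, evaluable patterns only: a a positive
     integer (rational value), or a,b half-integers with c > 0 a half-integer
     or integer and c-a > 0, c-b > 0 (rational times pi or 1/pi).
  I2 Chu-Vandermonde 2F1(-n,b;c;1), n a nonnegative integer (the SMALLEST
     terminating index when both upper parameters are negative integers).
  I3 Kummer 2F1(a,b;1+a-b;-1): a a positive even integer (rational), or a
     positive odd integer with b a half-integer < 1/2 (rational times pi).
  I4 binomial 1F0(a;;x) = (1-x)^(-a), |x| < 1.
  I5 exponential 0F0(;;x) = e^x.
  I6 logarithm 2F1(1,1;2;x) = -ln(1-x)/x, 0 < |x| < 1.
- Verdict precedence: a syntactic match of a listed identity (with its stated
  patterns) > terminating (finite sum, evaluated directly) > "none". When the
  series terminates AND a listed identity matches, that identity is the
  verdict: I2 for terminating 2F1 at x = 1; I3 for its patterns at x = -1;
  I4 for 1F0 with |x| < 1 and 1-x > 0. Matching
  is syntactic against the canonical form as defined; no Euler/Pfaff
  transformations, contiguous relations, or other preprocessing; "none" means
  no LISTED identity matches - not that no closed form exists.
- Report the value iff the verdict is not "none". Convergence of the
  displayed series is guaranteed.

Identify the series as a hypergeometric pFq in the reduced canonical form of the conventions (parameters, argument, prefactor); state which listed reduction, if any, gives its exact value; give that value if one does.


Reduced: x = 1, 2F1, upper = {-11, 2/3}, lower = {4/3}, C = -5. Verdict: the Chu-Vandermonde identity I2 matches (terminating 2F1 at x = 1 with n = 11, b = 2/3, c = 4/3). Exact value: -2668/4123.

Structural cue: from the first term -5: the lower running product (prefactor -5) is a rising factorial.
Ratio: r(k) = 1 * (k-11) (k+2/3) / [(k+4/3) (k+1)] ; factor over Q: parameters, x = 1, and C = -5.


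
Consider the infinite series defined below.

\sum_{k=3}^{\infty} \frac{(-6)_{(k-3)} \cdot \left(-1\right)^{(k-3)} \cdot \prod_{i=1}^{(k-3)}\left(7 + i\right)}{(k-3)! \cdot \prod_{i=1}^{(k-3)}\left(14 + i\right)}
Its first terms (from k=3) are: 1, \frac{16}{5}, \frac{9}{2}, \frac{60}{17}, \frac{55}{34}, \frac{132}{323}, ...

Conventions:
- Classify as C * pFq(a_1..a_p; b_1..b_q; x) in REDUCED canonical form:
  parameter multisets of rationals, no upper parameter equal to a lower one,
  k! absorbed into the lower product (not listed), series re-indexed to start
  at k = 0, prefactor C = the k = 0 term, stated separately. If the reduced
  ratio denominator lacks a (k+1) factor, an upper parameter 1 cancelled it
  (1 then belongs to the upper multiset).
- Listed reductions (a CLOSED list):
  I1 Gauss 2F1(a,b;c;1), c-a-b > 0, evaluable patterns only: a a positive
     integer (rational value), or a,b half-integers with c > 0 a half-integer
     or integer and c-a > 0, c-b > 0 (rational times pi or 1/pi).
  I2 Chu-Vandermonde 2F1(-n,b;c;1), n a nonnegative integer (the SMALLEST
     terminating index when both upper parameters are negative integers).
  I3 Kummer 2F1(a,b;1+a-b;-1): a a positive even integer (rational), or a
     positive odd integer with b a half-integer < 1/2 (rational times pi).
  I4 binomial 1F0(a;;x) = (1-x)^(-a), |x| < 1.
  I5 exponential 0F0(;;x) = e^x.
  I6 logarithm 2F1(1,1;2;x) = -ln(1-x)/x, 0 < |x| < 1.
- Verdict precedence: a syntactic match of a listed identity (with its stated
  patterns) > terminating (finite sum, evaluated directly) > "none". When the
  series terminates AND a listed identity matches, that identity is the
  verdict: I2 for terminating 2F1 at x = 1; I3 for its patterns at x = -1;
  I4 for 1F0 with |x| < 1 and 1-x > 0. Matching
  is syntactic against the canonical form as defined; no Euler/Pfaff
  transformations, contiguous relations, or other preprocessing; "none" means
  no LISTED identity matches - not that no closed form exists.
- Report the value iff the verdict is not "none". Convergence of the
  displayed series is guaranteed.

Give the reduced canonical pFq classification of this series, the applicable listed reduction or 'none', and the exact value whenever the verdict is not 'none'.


First insight: with t_0 = 1, the running product (C = 1, x = -1) telescopes to a rising factorial.
Term ratio: r(k) = -1 * (k-6) (k+8) / [(k+15) (k+1)] ; factor over Q: parameters, x = -1, and C = 1.

The series (x = -1) is 2F1: upper {-6, 8}, lower {15}, prefactor 1. Verdict: Kummer's theorem (I3) fires (x = -1; c = 15 equals 1+a-b for upper {-6, 8}: listed pattern). Value: \frac{143}{10}.


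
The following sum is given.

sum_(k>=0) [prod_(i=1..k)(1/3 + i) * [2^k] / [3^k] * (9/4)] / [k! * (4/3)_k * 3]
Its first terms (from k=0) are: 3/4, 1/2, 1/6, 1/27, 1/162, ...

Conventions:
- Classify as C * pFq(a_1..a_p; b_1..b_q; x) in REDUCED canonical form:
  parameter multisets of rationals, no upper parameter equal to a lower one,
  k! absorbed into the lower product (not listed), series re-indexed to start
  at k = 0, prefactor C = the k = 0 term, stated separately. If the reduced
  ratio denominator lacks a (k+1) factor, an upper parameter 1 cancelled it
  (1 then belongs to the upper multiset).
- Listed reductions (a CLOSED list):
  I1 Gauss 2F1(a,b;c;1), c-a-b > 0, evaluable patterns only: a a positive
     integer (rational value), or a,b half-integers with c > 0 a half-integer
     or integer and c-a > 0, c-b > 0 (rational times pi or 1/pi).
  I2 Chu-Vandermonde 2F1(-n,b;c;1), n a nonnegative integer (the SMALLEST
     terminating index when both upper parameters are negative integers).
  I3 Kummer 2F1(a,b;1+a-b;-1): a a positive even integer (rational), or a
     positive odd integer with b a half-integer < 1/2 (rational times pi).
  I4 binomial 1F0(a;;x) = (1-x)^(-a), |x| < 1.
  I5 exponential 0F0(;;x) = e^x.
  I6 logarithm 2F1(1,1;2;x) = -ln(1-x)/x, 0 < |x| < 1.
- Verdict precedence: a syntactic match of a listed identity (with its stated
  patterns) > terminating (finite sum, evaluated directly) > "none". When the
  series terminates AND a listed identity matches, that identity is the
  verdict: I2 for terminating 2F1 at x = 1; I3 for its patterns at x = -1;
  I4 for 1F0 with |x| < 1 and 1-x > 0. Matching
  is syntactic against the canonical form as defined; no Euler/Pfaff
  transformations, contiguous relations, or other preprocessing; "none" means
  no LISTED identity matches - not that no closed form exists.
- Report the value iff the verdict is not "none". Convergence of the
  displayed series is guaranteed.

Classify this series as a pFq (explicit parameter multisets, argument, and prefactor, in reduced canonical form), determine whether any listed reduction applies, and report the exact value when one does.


x = 2/3 here; the reduced form reads 0F0, upper {-}, lower {-}, C = 3/4. Verdict: exponential (I5) applies (the 0F0 exponential series at x = 2/3). Value: (3/4) * e^(2/3).

Key step: t_0 = 3/4 here, and the two geometric factors (C = 3/4) combine into one argument.
Term ratio: r(k) = (2/3) * 1 / [(k+1)] - poly over poly, x = (2/3) from leading terms; C = 3/4 at k = 0.


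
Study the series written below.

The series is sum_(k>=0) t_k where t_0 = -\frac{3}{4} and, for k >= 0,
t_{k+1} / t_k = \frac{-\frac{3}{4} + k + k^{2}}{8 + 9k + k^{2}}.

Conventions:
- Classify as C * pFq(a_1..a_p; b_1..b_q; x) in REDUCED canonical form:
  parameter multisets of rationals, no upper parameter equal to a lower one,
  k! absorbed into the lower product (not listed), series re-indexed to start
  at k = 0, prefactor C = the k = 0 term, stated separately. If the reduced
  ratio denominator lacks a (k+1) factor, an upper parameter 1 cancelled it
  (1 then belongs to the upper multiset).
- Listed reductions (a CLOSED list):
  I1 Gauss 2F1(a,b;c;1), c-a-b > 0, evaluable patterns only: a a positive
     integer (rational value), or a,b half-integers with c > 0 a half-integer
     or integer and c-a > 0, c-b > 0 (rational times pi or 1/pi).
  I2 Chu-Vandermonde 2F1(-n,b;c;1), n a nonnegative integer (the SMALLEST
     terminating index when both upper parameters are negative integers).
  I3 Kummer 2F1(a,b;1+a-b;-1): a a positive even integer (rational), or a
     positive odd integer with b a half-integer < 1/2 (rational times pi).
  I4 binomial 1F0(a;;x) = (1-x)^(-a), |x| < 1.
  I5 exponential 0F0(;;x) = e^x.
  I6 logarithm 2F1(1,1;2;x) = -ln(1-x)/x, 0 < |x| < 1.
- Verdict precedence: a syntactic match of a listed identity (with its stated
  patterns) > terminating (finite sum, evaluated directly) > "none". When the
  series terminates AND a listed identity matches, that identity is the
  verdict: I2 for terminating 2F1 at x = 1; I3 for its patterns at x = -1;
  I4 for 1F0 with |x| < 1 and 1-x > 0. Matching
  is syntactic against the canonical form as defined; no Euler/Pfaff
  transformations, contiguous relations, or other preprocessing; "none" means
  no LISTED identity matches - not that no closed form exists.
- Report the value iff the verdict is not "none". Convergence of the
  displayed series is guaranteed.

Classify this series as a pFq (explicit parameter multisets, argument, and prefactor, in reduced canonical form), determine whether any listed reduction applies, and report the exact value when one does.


Key step: from the first term -\frac{3}{4}: roots of the ratio polynomials (C = -3/4) are the negated parameters.
Ratio: r(k) = 1 * (k-\frac{1}{2}) (k+\frac{3}{2}) / [(k+8) (k+1)] - rational; roots negated = parameters, x = 1, C = -\frac{3}{4}.

The series (x = 1) is 2F1: upper {-\frac{1}{2}, \frac{3}{2}}, lower {8}, prefactor -\frac{3}{4}. Verdict: Gauss's theorem I1 (half-integer case) applies (x = 1; upper {-\frac{1}{2}, \frac{3}{2}} half-integers, c = 8 in the evaluable pattern). Value: \left(-\frac{1048576}{495495}\right) / \pi.


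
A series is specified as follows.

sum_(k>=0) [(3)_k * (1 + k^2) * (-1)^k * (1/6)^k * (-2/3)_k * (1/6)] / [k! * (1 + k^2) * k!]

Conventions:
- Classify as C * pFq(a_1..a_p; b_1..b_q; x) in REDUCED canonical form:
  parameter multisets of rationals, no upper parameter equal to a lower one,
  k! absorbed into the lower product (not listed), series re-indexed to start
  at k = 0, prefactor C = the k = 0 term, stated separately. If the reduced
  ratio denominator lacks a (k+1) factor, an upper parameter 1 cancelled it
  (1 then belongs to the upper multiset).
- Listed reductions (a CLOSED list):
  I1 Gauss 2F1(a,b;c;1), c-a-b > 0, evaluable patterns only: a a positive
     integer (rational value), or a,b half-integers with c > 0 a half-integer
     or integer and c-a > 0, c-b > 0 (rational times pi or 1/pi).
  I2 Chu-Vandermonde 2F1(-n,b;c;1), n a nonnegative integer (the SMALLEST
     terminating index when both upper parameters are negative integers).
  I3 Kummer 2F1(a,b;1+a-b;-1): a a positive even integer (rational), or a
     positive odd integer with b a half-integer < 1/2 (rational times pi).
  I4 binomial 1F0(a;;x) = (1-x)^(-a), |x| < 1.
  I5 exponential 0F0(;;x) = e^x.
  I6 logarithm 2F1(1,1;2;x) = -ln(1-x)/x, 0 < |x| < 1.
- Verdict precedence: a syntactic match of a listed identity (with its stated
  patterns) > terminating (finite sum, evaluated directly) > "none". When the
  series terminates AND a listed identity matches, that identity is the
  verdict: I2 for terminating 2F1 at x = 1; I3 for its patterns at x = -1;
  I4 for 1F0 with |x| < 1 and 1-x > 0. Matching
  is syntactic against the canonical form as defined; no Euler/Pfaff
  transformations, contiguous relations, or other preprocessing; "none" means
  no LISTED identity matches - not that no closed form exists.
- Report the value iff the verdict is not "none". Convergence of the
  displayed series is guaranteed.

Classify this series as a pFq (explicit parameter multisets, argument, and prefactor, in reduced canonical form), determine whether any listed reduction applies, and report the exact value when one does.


Prefactor 1/6, argument -1/6: 2F1 with upper {-2/3, 3} over lower {1}. Verdict: none - this 2F1 at x = -1/6 matches no listed pattern, and upper {-2/3, 3} holds no stopper.

The tell: with t_0 = 1/6, the factor k^2 + 1 cancels (top and bottom), leaving C = 1/6.
Step ratio: r(k) = (-1/6) * (k-2/3) (k+3) / [(k+1) (k+1)] - poly over poly, x = (-1/6) from leading terms; C = 1/6 at k = 0.


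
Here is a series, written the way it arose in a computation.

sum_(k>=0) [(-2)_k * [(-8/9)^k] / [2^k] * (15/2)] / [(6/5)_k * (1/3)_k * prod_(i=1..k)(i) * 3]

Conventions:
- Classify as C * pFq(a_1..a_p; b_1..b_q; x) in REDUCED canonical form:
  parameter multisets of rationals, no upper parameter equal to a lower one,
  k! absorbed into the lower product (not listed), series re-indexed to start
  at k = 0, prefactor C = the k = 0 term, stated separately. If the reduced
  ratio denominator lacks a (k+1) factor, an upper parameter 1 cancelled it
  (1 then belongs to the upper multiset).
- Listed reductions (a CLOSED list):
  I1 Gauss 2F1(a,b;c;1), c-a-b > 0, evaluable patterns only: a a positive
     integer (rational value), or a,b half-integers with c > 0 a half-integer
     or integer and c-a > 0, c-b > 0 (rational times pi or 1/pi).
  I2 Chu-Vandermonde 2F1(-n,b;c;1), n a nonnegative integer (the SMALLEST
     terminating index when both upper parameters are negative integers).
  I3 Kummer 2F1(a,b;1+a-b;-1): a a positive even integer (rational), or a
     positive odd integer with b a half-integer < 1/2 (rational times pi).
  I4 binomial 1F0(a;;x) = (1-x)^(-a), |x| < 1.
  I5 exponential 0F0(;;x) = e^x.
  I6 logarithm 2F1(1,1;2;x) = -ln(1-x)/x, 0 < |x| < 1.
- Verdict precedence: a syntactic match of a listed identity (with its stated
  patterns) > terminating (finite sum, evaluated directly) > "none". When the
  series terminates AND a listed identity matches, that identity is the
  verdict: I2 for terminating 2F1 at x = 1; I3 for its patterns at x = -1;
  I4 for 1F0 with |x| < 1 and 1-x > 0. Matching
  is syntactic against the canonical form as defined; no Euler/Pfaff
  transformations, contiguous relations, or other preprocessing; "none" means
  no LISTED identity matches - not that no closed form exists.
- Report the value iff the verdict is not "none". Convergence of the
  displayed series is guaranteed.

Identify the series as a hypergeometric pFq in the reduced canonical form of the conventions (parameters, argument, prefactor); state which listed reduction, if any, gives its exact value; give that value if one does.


Structural cue: t_0 being 5/2, the product of the first k integers (C = 5/2, x = -4/9) is k!.
Ratio: r(k) = (-4/9) * (k-2) / [(k+1/3) (k+6/5) (k+1)] - poly over poly, x = (-4/9) from leading terms; C = 5/2 at k = 0.

Prefactor 5/2, argument -4/9: 1F2 with upper {-2} over lower {1/3, 6/5}. Verdict: terminating - upper parameter -2 makes this a finite sum (last index 2), evaluated exactly. Hence: 5035/594.


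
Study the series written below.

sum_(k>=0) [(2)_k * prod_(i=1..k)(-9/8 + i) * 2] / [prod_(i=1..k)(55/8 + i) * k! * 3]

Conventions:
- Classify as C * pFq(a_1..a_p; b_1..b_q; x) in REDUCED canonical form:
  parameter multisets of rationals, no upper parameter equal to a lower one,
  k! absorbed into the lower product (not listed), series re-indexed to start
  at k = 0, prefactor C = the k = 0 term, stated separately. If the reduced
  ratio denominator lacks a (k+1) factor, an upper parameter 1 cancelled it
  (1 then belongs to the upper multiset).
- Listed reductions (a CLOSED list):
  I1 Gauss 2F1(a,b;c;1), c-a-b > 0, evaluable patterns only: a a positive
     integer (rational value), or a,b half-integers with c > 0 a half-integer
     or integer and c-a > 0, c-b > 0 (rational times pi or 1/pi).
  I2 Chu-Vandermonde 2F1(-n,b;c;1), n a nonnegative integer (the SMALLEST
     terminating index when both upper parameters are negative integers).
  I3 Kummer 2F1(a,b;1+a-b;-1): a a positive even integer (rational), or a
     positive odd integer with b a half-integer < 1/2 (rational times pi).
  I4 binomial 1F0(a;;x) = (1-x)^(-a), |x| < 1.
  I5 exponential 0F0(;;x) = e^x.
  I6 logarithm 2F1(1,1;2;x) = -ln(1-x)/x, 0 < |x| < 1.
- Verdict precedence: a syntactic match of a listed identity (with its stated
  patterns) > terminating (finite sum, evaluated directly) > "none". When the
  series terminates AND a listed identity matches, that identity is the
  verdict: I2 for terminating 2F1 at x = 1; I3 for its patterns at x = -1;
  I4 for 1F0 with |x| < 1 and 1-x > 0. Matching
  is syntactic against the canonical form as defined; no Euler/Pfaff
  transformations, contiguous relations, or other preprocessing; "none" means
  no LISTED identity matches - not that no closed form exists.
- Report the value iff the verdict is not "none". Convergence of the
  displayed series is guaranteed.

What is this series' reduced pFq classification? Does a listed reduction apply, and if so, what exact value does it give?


Prefactor 2/3, argument 1: 2F1 with upper {-1/8, 2} over lower {63/8}. Verdict (x = 1): the Gauss summation I1 applies (x = 1: the Gamma ratio telescopes since c-a-b = 6 > 0 and a = 2 in Z>0). Sum: 2585/4032.

Structural cue: with t_0 = 2/3, the running product (C = 2/3) telescopes to a rising factorial.
Term ratio: r(k) = 1 * (k-1/8) (k+2) / [(k+63/8) (k+1)] - rational; roots negated = parameters, x = 1, C = 2/3.


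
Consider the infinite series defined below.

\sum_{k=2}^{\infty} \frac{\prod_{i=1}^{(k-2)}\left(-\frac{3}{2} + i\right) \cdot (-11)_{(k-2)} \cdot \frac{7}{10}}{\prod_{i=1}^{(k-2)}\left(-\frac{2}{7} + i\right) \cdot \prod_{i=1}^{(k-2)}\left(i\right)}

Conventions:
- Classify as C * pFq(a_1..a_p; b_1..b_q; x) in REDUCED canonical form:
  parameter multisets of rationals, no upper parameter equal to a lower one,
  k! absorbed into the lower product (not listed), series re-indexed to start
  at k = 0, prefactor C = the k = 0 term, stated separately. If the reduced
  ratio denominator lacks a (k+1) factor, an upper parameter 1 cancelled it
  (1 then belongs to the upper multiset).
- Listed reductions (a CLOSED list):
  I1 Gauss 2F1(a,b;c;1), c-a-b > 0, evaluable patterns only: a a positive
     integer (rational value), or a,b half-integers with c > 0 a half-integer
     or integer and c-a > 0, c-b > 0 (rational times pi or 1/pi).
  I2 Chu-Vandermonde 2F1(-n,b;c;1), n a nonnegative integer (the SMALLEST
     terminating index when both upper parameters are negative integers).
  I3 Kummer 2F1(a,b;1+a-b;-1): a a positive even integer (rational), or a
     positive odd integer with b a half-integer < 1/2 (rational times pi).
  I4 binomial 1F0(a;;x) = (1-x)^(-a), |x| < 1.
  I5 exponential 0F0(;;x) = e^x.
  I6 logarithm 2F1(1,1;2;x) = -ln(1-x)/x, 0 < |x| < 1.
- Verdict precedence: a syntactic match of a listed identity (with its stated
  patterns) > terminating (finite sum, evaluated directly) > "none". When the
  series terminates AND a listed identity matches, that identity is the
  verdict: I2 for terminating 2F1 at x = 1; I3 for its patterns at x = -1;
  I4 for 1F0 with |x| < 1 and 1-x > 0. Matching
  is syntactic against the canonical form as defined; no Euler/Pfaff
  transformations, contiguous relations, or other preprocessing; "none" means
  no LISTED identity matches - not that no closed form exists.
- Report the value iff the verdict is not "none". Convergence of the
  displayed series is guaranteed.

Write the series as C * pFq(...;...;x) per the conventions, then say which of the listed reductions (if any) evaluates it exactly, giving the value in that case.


Classification (C = \frac{7}{10}): 2F1 with upper {-11, -\frac{1}{2}}, lower {\frac{5}{7}}, argument x = 1. Verdict: Chu-Vandermonde (I2) matches (terminating 2F1 at x = 1 with n = 11, b = -1/2, c = \frac{5}{7}). Value: \frac{425059690145923}{128517931008000}.

Structural cue: t_0 = \frac{7}{10} here, and the product of the first k integers (C = 7/10, x = 1) is k!.
Step ratio: r(k) = 1 * (k-11) (k-\frac{1}{2}) / [(k+\frac{5}{7}) (k+1)] - rational in k. x = 1; t_0 = \frac{7}{10}; negate the roots.


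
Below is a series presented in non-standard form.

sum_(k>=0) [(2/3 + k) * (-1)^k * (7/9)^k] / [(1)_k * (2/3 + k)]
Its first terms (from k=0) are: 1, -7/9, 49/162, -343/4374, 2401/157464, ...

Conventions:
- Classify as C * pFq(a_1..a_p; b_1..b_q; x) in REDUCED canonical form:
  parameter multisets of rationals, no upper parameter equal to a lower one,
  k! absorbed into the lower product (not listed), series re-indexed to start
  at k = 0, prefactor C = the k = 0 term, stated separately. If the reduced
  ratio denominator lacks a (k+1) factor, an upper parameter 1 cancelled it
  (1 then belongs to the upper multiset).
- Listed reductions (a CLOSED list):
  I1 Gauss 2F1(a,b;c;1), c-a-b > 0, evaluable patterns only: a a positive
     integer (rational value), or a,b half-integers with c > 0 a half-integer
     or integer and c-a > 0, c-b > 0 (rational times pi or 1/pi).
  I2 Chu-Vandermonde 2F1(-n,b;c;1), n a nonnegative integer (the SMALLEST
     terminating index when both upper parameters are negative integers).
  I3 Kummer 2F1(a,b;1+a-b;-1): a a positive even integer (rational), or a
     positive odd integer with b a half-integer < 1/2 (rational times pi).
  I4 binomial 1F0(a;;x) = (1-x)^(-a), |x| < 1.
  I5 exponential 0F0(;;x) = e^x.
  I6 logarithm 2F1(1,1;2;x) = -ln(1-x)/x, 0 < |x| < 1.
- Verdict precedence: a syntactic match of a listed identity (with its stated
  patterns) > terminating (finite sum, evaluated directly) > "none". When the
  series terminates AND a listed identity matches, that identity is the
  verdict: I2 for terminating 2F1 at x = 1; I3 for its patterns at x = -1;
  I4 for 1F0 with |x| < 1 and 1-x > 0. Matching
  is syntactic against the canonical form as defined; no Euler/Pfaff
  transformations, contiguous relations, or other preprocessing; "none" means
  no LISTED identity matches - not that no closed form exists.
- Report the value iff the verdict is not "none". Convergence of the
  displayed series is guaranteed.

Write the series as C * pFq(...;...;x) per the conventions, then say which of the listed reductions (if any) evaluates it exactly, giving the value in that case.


At argument -7/9: a 0F0 with upper {-}, lower {-}, scaled by C = 1. Verdict: the exponential series (I5) matches (the 0F0 exponential series at x = -7/9). Sum: e^(-7/9).

Structural cue: from the first term 1: k + 2/3 divides numerator and denominator alike; prefactor 1 after cancelling.
Ratio: r(k) = (-7/9) * 1 / [(k+1)] - rational in k. x = (-7/9); t_0 = 1; negate the roots.


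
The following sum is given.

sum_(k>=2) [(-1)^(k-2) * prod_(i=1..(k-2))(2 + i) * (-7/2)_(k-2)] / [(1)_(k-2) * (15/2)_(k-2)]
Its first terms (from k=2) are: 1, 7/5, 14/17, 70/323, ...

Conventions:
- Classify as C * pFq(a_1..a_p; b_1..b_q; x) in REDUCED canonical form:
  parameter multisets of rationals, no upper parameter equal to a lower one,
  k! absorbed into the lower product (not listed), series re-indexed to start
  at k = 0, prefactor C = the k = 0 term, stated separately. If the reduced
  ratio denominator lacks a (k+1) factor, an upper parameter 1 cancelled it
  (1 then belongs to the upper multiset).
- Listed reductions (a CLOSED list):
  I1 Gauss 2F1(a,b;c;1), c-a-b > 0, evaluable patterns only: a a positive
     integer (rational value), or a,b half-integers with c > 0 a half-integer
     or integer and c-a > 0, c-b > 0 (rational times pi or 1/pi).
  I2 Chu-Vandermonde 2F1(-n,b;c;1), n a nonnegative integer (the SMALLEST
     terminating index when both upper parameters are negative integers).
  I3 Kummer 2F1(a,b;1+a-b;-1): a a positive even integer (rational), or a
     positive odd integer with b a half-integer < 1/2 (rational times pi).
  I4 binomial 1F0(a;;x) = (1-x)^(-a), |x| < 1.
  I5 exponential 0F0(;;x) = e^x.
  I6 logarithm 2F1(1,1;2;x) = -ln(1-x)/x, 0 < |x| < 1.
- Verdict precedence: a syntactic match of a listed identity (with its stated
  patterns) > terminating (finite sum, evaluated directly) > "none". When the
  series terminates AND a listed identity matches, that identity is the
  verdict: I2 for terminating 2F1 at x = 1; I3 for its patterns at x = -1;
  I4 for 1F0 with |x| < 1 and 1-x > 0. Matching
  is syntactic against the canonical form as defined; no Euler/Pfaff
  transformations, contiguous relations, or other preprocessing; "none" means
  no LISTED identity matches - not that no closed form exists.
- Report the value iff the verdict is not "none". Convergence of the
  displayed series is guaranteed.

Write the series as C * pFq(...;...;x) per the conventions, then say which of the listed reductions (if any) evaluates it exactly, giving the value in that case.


Canonical form: C = 1 times 2F1 with upper {-7/2, 3}, lower {15/2}, x = -1. Verdict at x = -1: Kummer (I3) matches (x = -1; c = 15/2 equals 1+a-b for upper {-7/2, 3}: listed pattern). Value: (9009/8192) * pi.

Structural cue: t_0 = 1 here, and the running product (C = 1, x = -1) telescopes to a rising factorial.
Adjacent-term ratio: r(k) = (-1) * (k-7/2) (k+3) / [(k+15/2) (k+1)] - poly over poly, x = (-1) from leading terms; C = 1 at k = 0.


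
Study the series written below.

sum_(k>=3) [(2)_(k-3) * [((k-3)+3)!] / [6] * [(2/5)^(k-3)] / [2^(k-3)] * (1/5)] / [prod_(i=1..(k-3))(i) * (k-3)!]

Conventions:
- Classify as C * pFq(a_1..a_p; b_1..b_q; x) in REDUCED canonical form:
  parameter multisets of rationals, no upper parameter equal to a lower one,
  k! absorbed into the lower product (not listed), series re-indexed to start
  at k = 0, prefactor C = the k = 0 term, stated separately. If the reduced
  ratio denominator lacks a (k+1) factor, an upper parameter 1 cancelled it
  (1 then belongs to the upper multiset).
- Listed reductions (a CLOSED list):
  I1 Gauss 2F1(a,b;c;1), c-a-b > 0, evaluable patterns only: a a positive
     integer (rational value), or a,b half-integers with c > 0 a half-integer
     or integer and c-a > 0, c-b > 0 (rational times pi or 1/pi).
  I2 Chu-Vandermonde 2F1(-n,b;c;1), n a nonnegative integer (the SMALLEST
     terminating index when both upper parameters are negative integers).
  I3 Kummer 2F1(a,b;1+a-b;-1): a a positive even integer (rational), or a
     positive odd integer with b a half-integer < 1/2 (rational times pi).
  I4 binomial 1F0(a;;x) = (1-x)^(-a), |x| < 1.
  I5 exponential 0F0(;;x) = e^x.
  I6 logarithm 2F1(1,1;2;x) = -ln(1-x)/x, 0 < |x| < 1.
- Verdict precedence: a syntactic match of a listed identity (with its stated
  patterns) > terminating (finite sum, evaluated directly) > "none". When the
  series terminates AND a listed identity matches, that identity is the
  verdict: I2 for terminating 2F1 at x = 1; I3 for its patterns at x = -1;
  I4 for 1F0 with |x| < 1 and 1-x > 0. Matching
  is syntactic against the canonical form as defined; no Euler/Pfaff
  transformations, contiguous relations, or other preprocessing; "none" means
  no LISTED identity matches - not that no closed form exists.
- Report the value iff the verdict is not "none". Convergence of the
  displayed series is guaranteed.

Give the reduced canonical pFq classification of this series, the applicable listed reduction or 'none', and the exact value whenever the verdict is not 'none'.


At argument 1/5: a 2F1 with upper {2, 4}, lower {1}, scaled by C = 1/5. Verdict: none - this 2F1 at x = 1/5 matches no listed pattern, and upper {2, 4} holds no stopper.

Key observation: with t_0 = 1/5, the two k-th powers (prefactor 1/5) combine into one argument.
Consecutive-term ratio: r(k) = (1/5) * (k+2) (k+4) / [(k+1) (k+1)] ; factor over Q: parameters, x = (1/5), and C = 1/5.


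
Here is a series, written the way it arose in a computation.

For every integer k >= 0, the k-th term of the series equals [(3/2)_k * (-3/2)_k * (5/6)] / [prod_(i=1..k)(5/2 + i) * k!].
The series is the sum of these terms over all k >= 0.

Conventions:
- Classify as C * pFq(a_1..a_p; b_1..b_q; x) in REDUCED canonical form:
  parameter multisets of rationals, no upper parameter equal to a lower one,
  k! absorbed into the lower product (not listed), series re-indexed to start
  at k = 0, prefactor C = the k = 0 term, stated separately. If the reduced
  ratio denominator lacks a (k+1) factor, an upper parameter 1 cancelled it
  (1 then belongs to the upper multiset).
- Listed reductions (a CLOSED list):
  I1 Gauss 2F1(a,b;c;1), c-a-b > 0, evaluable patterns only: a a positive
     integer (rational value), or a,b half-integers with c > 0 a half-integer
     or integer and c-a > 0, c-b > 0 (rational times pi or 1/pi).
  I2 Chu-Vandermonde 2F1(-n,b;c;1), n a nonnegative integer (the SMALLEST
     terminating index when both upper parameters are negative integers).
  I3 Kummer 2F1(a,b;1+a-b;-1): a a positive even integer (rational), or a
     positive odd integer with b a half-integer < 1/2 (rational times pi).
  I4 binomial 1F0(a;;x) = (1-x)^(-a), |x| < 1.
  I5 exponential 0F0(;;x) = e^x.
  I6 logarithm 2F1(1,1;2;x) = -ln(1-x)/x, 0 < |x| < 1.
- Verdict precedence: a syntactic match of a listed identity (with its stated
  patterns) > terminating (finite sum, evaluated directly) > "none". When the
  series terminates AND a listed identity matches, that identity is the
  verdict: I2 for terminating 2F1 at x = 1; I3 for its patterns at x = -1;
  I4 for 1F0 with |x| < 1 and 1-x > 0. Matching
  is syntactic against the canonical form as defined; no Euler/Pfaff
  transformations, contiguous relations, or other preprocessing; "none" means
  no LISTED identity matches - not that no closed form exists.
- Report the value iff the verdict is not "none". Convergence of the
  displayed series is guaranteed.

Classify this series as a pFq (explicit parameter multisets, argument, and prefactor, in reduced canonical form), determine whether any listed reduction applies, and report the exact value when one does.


Key observation: with t_0 = 5/6, the lower running product (C = 5/6) is a rising factorial.
Ratio: r(k) = 1 * (k-3/2) (k+3/2) / [(k+7/2) (k+1)] - rational in k, leading ratio 1; with t_0 = 5/6, classification follows.

Classification (C = 5/6): 2F1 with upper {-3/2, 3/2}, lower {7/2}, argument x = 1. Verdict: the half-integer Gauss pattern (I1) fires (x = 1; upper {-3/2, 3/2} half-integers, c = 7/2 in the evaluable pattern). Its exact value is (125/1024) * pi.
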